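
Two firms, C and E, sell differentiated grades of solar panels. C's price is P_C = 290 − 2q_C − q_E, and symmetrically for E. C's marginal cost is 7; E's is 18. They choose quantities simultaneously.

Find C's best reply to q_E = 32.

62.75

Firm C's profit: π = q_C(290 − 2q_C − q_E) − 7q_C.
∂π/∂q_C = 283 − 4q_C − q_E = 0 ⇒ q_C = 70.75 − 0.25q_E.
At q_E = 32: q_C = 70.75 − 0.25·32 = 62.75.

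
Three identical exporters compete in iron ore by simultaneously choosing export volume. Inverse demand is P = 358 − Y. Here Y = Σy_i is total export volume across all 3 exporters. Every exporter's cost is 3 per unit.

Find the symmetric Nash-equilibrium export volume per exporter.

88.75

A representative exporter's profit is π_i = y_i(358 − Y) − 3y_i, with Y = y_i + Σ_{j≠i} y_j.
First-order condition: 355 − 2y_i − Σ_{j≠i} y_j = 0.
Imposing symmetry (y_j = y for all j) turns Σ_{j≠i} y_j into 2y, so 355 = 4y and y = 88.75.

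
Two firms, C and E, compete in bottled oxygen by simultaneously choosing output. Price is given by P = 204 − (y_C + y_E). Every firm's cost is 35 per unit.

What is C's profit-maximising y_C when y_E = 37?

Firm C's profit: π = y_C(204 − (y_C + y_E)) − 35y_C.
∂π/∂y_C = 169 − 2y_C − y_E = 0, so y_C = 84.5 − 0.5y_E.
At y_E = 37: y_C = 84.5 − 0.5·37 = 66.

66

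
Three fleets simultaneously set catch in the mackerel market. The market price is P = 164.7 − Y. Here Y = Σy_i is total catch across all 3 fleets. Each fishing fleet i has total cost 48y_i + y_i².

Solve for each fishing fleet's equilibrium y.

A representative fishing fleet's profit is π_i = y_i(164.7 − Y) − 48y_i − y_i², with Y = y_i + Σ_{j≠i} y_j.
First-order condition: 116.7 − 4y_i − Σ_{j≠i} y_j = 0.
In a symmetric equilibrium every fishing fleet chooses the same y, so Σ_{j≠i} y_j = 2y. The condition becomes 116.7 − 6y = 0, giving y = 116.7/6 = 19.45.

19.45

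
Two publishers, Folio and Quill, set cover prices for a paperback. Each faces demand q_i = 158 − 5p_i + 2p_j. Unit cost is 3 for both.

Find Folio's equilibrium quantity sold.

Folio's profit: π = (p_{Folio} − 3)(158 − 5p_{Folio} + 2p_{Quill}).
∂π/∂p_{Folio} = 173 − 10p_{Folio} + 2p_{Quill} = 0 ⇒ p_{Folio} = 17.3 + 0.2p_{Quill}.
By symmetry p_{Quill} = p_{Folio}; substituting into the reaction function, 0.8p_{Folio} = 17.3 and p_{Folio} = 21.625.
q_{Folio} = 158 − 5·21.625 + 2·21.625 = 93.125.

93.125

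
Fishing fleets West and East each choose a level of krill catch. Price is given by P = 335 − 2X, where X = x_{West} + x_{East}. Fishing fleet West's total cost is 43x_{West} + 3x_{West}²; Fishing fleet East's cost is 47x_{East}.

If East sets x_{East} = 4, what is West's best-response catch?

28.4

Fishing fleet West's profit: π = x_{West}(335 − 2(x_{West} + x_{East})) − 43x_{West} − 3x_{West}².
∂π/∂x_{West} = 292 − 10x_{West} − 2x_{East} = 0, so x_{West} = 29.2 − 0.2x_{East}.
At x_{East} = 4: x_{West} = 29.2 − 0.2·4 = 28.4.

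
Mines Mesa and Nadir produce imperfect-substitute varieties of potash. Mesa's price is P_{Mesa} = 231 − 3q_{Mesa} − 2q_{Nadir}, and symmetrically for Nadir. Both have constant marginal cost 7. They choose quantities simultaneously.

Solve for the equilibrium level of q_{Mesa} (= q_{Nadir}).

Mine Mesa's profit: π = q_{Mesa}(231 − 3q_{Mesa} − 2q_{Nadir}) − 7q_{Mesa}.
∂π/∂q_{Mesa} = 224 − 6q_{Mesa} − 2q_{Nadir} = 0 ⇒ q_{Mesa} = 112/3 − (1/3)q_{Nadir}.
By symmetry q_{Nadir} = q_{Mesa}; substituting into the reaction function, (4/3)q_{Mesa} = 112/3 and q_{Mesa} = 28.

28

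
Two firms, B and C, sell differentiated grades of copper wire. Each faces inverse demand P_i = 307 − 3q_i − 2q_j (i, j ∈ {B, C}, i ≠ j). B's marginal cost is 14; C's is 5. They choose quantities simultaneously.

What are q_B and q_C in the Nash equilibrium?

Firm B's profit: π = q_B(307 − 3q_B − 2q_C) − 14q_B.
∂π/∂q_B = 293 − 6q_B − 2q_C = 0 ⇒ q_B = 293/6 − (1/3)q_C.
Similarly q_C = 151/3 − (1/3)q_B.
Solving the two reaction functions simultaneously: (1 − (−1/3)(−1/3))q_B = 293/6 − (1/3)·(151/3), so (8/9)q_B = 577/18 and q_B = 36.0625.
Then q_C = 151/3 − (1/3)·36.0625 = 38.3125.

36.0625, 38.3125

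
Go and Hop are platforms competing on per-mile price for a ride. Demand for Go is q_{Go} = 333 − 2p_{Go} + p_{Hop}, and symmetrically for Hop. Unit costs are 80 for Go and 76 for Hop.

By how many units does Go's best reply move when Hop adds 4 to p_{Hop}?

1

Go's profit: π = (p_{Go} − 80)(333 − 2p_{Go} + p_{Hop}).
∂π/∂p_{Go} = 493 − 4p_{Go} + p_{Hop} = 0 ⇒ p_{Go} = 123.25 + 0.25p_{Hop}.
The reaction-function slope is 0.25, so a 4-unit rise in p_{Hop} moves p_{Go} by 0.25 × 4 = 1. Go's best response rises — the actions are strategic complements.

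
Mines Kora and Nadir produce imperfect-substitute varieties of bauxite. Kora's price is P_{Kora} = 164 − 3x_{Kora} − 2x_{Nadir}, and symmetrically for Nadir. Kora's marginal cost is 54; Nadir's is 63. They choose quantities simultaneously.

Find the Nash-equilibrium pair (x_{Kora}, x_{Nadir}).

14.3125, 12.0625

Mine Kora's profit: π = x_{Kora}(164 − 3x_{Kora} − 2x_{Nadir}) − 54x_{Kora}.
∂π/∂x_{Kora} = 110 − 6x_{Kora} − 2x_{Nadir} = 0 ⇒ x_{Kora} = 55/3 − (1/3)x_{Nadir}.
Similarly x_{Nadir} = 101/6 − (1/3)x_{Kora}.
Solving the two reaction functions simultaneously: (1 − (−1/3)(−1/3))x_{Kora} = 55/3 − (1/3)·(101/6), so (8/9)x_{Kora} = 229/18 and x_{Kora} = 14.3125.
Then x_{Nadir} = 101/6 − (1/3)·14.3125 = 12.0625.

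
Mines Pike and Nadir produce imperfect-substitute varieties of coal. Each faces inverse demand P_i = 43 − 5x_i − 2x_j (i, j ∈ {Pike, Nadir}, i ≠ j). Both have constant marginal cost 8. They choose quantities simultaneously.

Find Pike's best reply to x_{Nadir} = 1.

Mine Pike's profit: π = x_{Pike}(43 − 5x_{Pike} − 2x_{Nadir}) − 8x_{Pike}.
∂π/∂x_{Pike} = 35 − 10x_{Pike} − 2x_{Nadir} = 0 ⇒ x_{Pike} = 3.5 − 0.2x_{Nadir}.
At x_{Nadir} = 1: x_{Pike} = 3.5 − 0.2·1 = 3.3.

3.3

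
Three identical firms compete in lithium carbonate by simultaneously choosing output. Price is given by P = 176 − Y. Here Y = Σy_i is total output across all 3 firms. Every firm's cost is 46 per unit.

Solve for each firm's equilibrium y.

32.5

A representative firm's profit is π_i = y_i(176 − Y) − 46y_i, with Y = y_i + Σ_{j≠i} y_j.
First-order condition: 130 − 2y_i − Σ_{j≠i} y_j = 0.
In a symmetric equilibrium every firm chooses the same y, so Σ_{j≠i} y_j = 2y. The condition becomes 130 − 4y = 0, giving y = 130/4 = 32.5.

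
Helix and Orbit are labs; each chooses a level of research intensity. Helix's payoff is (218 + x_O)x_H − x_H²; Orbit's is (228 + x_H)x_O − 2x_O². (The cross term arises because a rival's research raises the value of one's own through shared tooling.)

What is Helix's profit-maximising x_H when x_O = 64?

Expanding Helix's payoff: 218x_H + x_Ox_H − x_H².
∂π/∂x_H = 218 + x_O − 2x_H = 0, so x_H = 109 + 0.5x_O.
At x_O = 64: x_H = 109 + 0.5·64 = 141.

141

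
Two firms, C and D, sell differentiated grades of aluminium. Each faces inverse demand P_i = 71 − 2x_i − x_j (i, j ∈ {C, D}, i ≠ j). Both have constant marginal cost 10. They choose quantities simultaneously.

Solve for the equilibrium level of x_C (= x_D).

Firm C's profit: π = x_C(71 − 2x_C − x_D) − 10x_C.
∂π/∂x_C = 61 − 4x_C − x_D = 0 ⇒ x_C = 15.25 − 0.25x_D.
By symmetry x_D = x_C; substituting into the reaction function, 1.25x_C = 15.25 and x_C = 12.2.

12.2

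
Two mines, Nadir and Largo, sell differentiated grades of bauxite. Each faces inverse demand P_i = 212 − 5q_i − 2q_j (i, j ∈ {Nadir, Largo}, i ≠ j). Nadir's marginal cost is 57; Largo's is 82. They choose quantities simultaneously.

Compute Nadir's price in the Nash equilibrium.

124.1875

Mine Nadir's profit: π = q_{Nadir}(212 − 5q_{Nadir} − 2q_{Largo}) − 57q_{Nadir}.
∂π/∂q_{Nadir} = 155 − 10q_{Nadir} − 2q_{Largo} = 0 ⇒ q_{Nadir} = 15.5 − 0.2q_{Largo}.
Similarly q_{Largo} = 13 − 0.2q_{Nadir}.
Solving the two reaction functions simultaneously: (1 − (−0.2)(−0.2))q_{Nadir} = 15.5 − 0.2·13, so 0.96q_{Nadir} = 12.9 and q_{Nadir} = 13.4375.
Then q_{Largo} = 13 − 0.2·13.4375 = 10.3125.
P_{Nadir} = 212 − 5·13.4375 − 2·10.3125 = 124.1875.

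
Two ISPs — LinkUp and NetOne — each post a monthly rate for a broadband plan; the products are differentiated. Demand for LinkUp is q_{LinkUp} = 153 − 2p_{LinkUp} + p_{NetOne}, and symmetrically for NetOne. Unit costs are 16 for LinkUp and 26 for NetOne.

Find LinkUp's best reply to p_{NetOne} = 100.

71.25

LinkUp's profit: π = (p_{LinkUp} − 16)(153 − 2p_{LinkUp} + p_{NetOne}).
∂π/∂p_{LinkUp} = 185 − 4p_{LinkUp} + p_{NetOne} = 0 ⇒ p_{LinkUp} = 46.25 + 0.25p_{NetOne}.
At p_{NetOne} = 100: p_{LinkUp} = 46.25 + 0.25·100 = 71.25.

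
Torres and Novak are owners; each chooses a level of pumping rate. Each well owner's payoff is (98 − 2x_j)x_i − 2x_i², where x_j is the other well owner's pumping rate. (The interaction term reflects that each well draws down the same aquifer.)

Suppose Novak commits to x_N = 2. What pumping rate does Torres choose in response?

Torres's payoff is (98 − 2x_N)x_T − 2x_T².
∂π/∂x_T = 98 − 2x_N − 4x_T = 0, so x_T = 24.5 − 0.5x_N.
At x_N = 2: x_T = 24.5 − 0.5·2 = 23.5.

23.5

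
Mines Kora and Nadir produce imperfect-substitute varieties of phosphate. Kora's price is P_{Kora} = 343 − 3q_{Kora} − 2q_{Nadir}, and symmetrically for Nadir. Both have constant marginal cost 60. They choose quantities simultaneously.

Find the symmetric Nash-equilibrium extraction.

Mine Kora's profit: π = q_{Kora}(343 − 3q_{Kora} − 2q_{Nadir}) − 60q_{Kora}.
∂π/∂q_{Kora} = 283 − 6q_{Kora} − 2q_{Nadir} = 0 ⇒ q_{Kora} = 283/6 − (1/3)q_{Nadir}.
The game is symmetric, so in equilibrium q_{Nadir} = q_{Kora}: the reaction function gives (4/3)q_{Kora} = 283/6, hence q_{Kora} = 35.375.

35.375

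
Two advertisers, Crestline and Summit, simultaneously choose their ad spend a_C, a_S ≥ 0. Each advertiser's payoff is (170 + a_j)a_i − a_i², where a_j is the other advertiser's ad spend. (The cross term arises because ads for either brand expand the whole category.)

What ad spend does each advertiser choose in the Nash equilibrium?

Crestline's payoff is (170 + a_S)a_C − a_C².
∂π/∂a_C = 170 + a_S − 2a_C = 0, so a_C = 85 + 0.5a_S.
The game is symmetric, so in equilibrium a_S = a_C: the reaction function gives 0.5a_C = 85, hence a_C = 170.

170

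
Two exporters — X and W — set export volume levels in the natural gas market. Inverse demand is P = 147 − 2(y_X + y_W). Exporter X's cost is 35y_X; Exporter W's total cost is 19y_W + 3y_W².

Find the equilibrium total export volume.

Exporter X's profit: π = y_X(147 − 2(y_X + y_W)) − 35y_X.
∂π/∂y_X = 112 − 4y_X − 2y_W = 0, so y_X = 28 − 0.5y_W.
For W: ∂π/∂y_W = 128 − 10y_W − 2y_X = 0 ⇒ y_W = 12.8 − 0.2y_X.
Plugging y_W into X's best response: y_X = 28 − 0.5(12.8 − 0.2y_X) ⇒ 0.9y_X = 21.6, so y_X = 24.
Then y_W = 12.8 − 0.2·24 = 8.
Total export volume: 24 + 8 = 32.

32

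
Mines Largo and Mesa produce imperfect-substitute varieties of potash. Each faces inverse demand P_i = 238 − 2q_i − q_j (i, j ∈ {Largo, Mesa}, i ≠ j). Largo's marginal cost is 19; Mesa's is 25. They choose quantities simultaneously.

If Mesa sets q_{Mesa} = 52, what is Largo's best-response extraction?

41.75

Mine Largo's profit: π = q_{Largo}(238 − 2q_{Largo} − q_{Mesa}) − 19q_{Largo}.
∂π/∂q_{Largo} = 219 − 4q_{Largo} − q_{Mesa} = 0 ⇒ q_{Largo} = 54.75 − 0.25q_{Mesa}.
At q_{Mesa} = 52: q_{Largo} = 54.75 − 0.25·52 = 41.75.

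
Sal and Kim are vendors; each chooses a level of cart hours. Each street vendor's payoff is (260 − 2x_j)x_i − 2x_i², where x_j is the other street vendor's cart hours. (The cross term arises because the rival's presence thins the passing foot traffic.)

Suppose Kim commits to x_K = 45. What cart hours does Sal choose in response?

42.5

Sal's payoff is (260 − 2x_K)x_S − 2x_S².
∂π/∂x_S = 260 − 2x_K − 4x_S = 0, so x_S = 65 − 0.5x_K.
At x_K = 45: x_S = 65 − 0.5·45 = 42.5.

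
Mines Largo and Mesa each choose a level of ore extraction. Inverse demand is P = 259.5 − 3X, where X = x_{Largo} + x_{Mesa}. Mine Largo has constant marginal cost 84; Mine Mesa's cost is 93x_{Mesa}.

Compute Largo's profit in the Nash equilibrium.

Mine Largo's profit: π = x_{Largo}(259.5 − 3(x_{Largo} + x_{Mesa})) − 84x_{Largo}.
∂π/∂x_{Largo} = 175.5 − 6x_{Largo} − 3x_{Mesa} = 0, so x_{Largo} = 29.25 − 0.5x_{Mesa}.
By the same steps for Mesa: x_{Mesa} = 27.75 − 0.5x_{Largo}.
Solving the two reaction functions simultaneously: (1 − (−0.5)(−0.5))x_{Largo} = 29.25 − 0.5·27.75, so 0.75x_{Largo} = 15.375 and x_{Largo} = 20.5.
Then x_{Mesa} = 27.75 − 0.5·20.5 = 17.5.
Price P = 259.5 − 3·38 = 145.5.
Largo's profit: (145.5 − 84)·20.5 = 1260.75.

1260.75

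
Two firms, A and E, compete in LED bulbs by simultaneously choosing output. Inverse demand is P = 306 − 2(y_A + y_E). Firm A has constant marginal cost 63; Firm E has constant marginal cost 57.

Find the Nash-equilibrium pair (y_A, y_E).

Firm A's profit: π = y_A(306 − 2(y_A + y_E)) − 63y_A.
∂π/∂y_A = 243 − 4y_A − 2y_E = 0, so y_A = 60.75 − 0.5y_E.
By the same steps for E: y_E = 62.25 − 0.5y_A.
Solving the two reaction functions simultaneously: (1 − (−0.5)(−0.5))y_A = 60.75 − 0.5·62.25, so 0.75y_A = 29.625 and y_A = 39.5.
Then y_E = 62.25 − 0.5·39.5 = 42.5.

39.5, 42.5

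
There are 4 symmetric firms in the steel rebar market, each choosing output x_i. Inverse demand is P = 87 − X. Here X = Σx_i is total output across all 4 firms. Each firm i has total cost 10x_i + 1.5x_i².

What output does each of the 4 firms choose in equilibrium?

9.625

A representative firm's profit is π_i = x_i(87 − X) − 10x_i − 1.5x_i², with X = x_i + Σ_{j≠i} x_j.
First-order condition: 77 − 5x_i − Σ_{j≠i} x_j = 0.
In a symmetric equilibrium every firm chooses the same x, so Σ_{j≠i} x_j = 3x. The condition becomes 77 − 8x = 0, giving x = 77/8 = 9.625.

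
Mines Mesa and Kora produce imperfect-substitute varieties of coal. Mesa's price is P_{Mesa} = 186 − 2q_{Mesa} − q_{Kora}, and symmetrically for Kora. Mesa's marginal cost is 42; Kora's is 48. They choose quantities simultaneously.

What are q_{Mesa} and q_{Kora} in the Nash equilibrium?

29.2, 27.2

Mine Mesa's profit: π = q_{Mesa}(186 − 2q_{Mesa} − q_{Kora}) − 42q_{Mesa}.
∂π/∂q_{Mesa} = 144 − 4q_{Mesa} − q_{Kora} = 0 ⇒ q_{Mesa} = 36 − 0.25q_{Kora}.
Similarly q_{Kora} = 34.5 − 0.25q_{Mesa}.
Plugging q_{Kora} into Mesa's best response: q_{Mesa} = 36 − 0.25(34.5 − 0.25q_{Mesa}) ⇒ 0.9375q_{Mesa} = 27.375, so q_{Mesa} = 29.2.
Then q_{Kora} = 34.5 − 0.25·29.2 = 27.2.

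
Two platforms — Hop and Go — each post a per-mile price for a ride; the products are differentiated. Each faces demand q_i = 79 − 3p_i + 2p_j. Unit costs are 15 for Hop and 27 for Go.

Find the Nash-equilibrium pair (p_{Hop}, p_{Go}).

Hop's profit: π = (p_{Hop} − 15)(79 − 3p_{Hop} + 2p_{Go}).
∂π/∂p_{Hop} = 124 − 6p_{Hop} + 2p_{Go} = 0 ⇒ p_{Hop} = 62/3 + (1/3)p_{Go}.
Similarly p_{Go} = 80/3 + (1/3)p_{Hop}.
Plugging p_{Go} into Hop's best response: p_{Hop} = 62/3 + (1/3)(80/3 + (1/3)p_{Hop}) ⇒ (8/9)p_{Hop} = 266/9, so p_{Hop} = 33.25.
Then p_{Go} = 80/3 + (1/3)·33.25 = 37.75.

33.25, 37.75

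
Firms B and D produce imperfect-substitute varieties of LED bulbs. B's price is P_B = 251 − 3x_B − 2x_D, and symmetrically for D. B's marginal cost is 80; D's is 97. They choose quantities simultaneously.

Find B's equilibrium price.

147.3125

Firm B's profit: π = x_B(251 − 3x_B − 2x_D) − 80x_B.
∂π/∂x_B = 171 − 6x_B − 2x_D = 0 ⇒ x_B = 28.5 − (1/3)x_D.
Similarly x_D = 77/3 − (1/3)x_B.
Substituting the second reaction function into the first: x_B = 28.5 − (1/3)(77/3 − (1/3)x_B), which gives (8/9)x_B = 359/18 ⇒ x_B = 22.4375.
Then x_D = 77/3 − (1/3)·22.4375 = 18.1875.
P_B = 251 − 3·22.4375 − 2·18.1875 = 147.3125.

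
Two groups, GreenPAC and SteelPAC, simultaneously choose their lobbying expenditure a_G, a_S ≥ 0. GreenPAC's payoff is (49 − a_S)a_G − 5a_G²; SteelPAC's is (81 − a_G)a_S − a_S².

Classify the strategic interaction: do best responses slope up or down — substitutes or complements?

strategic substitutes

Expanding GreenPAC's payoff: 49a_G − a_Sa_G − 5a_G².
∂π/∂a_G = 49 − a_S − 10a_G = 0, so a_G = 4.9 − 0.1a_S.
The best-response slope da_G/da_S = −0.1 < 0: the reaction function is downward-sloping, so the choices are strategic substitutes.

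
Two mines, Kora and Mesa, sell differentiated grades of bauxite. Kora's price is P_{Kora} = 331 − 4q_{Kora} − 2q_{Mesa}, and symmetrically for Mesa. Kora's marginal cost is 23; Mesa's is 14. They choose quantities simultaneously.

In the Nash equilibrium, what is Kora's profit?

3721

Mine Kora's profit: π = q_{Kora}(331 − 4q_{Kora} − 2q_{Mesa}) − 23q_{Kora}.
∂π/∂q_{Kora} = 308 − 8q_{Kora} − 2q_{Mesa} = 0 ⇒ q_{Kora} = 38.5 − 0.25q_{Mesa}.
Similarly q_{Mesa} = 39.625 − 0.25q_{Kora}.
Substituting the second reaction function into the first: q_{Kora} = 38.5 − 0.25(39.625 − 0.25q_{Kora}), which gives 0.9375q_{Kora} = 915/32 ⇒ q_{Kora} = 30.5.
Then q_{Mesa} = 39.625 − 0.25·30.5 = 32.
P_{Kora} = 331 − 4·30.5 − 2·32 = 145.
Profit = (145 − 23)·30.5 = 3721.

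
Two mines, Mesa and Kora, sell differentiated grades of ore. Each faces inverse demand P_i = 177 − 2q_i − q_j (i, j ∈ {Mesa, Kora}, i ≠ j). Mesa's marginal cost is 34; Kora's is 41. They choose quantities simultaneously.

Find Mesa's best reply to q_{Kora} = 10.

Mine Mesa's profit: π = q_{Mesa}(177 − 2q_{Mesa} − q_{Kora}) − 34q_{Mesa}.
∂π/∂q_{Mesa} = 143 − 4q_{Mesa} − q_{Kora} = 0 ⇒ q_{Mesa} = 35.75 − 0.25q_{Kora}.
At q_{Kora} = 10: q_{Mesa} = 35.75 − 0.25·10 = 33.25.

33.25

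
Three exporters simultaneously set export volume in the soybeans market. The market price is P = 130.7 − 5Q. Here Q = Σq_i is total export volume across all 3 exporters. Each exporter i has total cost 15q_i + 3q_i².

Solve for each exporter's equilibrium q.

4.45

A representative exporter's profit is π_i = q_i(130.7 − 5Q) − 15q_i − 3q_i², with Q = q_i + Σ_{j≠i} q_j.
First-order condition: 115.7 − 16q_i − 5Σ_{j≠i} q_j = 0.
With identical exporters, set every q_j = q: then 115.7 − 16q − 10q = 0, i.e. q = 115.7/26 = 4.45.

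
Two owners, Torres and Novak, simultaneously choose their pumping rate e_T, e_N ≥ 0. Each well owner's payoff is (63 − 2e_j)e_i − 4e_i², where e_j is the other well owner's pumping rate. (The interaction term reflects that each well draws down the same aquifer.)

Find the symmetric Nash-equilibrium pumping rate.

Torres's payoff is (63 − 2e_N)e_T − 4e_T².
∂π/∂e_T = 63 − 2e_N − 8e_T = 0, so e_T = 7.875 − 0.25e_N.
The game is symmetric, so in equilibrium e_N = e_T: the reaction function gives 1.25e_T = 7.875, hence e_T = 6.3.

6.3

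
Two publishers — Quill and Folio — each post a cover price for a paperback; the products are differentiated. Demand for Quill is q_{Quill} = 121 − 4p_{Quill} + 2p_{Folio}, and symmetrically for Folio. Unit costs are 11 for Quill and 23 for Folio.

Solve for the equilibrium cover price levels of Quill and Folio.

29.1, 33.9

Quill's profit: π = (p_{Quill} − 11)(121 − 4p_{Quill} + 2p_{Folio}).
∂π/∂p_{Quill} = 165 − 8p_{Quill} + 2p_{Folio} = 0 ⇒ p_{Quill} = 20.625 + 0.25p_{Folio}.
Similarly p_{Folio} = 26.625 + 0.25p_{Quill}.
Solving the two reaction functions simultaneously: (1 − (0.25)(0.25))p_{Quill} = 20.625 + 0.25·26.625, so 0.9375p_{Quill} = 873/32 and p_{Quill} = 29.1.
Then p_{Folio} = 26.625 + 0.25·29.1 = 33.9.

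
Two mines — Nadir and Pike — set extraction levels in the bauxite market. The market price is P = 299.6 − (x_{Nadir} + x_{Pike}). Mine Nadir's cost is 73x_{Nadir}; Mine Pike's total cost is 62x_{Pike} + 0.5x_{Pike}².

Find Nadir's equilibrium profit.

Mine Nadir's profit: π = x_{Nadir}(299.6 − (x_{Nadir} + x_{Pike})) − 73x_{Nadir}.
∂π/∂x_{Nadir} = 226.6 − 2x_{Nadir} − x_{Pike} = 0, so x_{Nadir} = 113.3 − 0.5x_{Pike}.
For Pike: ∂π/∂x_{Pike} = 237.6 − 3x_{Pike} − x_{Nadir} = 0 ⇒ x_{Pike} = 79.2 − (1/3)x_{Nadir}.
Substituting the second reaction function into the first: x_{Nadir} = 113.3 − 0.5(79.2 − (1/3)x_{Nadir}), which gives (5/6)x_{Nadir} = 73.7 ⇒ x_{Nadir} = 88.44.
Then x_{Pike} = 79.2 − (1/3)·88.44 = 49.72.
Price P = 299.6 − 138.16 = 161.44.
Nadir's profit: (161.44 − 73)·88.44 = 7821.6336.

7821.6336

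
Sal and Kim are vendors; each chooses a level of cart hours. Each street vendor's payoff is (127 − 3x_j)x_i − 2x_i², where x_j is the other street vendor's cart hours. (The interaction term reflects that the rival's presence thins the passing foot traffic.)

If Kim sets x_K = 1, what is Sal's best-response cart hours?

Sal's payoff is (127 − 3x_K)x_S − 2x_S².
∂π/∂x_S = 127 − 3x_K − 4x_S = 0, so x_S = 31.75 − 0.75x_K.
At x_K = 1: x_S = 31.75 − 0.75·1 = 31.

31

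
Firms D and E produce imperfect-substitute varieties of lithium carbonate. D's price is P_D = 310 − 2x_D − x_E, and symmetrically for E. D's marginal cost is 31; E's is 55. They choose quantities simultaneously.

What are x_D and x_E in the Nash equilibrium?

57.4, 49.4

Firm D's profit: π = x_D(310 − 2x_D − x_E) − 31x_D.
∂π/∂x_D = 279 − 4x_D − x_E = 0 ⇒ x_D = 69.75 − 0.25x_E.
Similarly x_E = 63.75 − 0.25x_D.
Substituting the second reaction function into the first: x_D = 69.75 − 0.25(63.75 − 0.25x_D), which gives 0.9375x_D = 53.8125 ⇒ x_D = 57.4.
Then x_E = 63.75 − 0.25·57.4 = 49.4.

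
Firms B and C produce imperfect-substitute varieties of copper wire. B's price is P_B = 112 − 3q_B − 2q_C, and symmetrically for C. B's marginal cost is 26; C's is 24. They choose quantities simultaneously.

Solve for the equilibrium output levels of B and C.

Firm B's profit: π = q_B(112 − 3q_B − 2q_C) − 26q_B.
∂π/∂q_B = 86 − 6q_B − 2q_C = 0 ⇒ q_B = 43/3 − (1/3)q_C.
Similarly q_C = 44/3 − (1/3)q_B.
Solving the two reaction functions simultaneously: (1 − (−1/3)(−1/3))q_B = 43/3 − (1/3)·(44/3), so (8/9)q_B = 85/9 and q_B = 10.625.
Then q_C = 44/3 − (1/3)·10.625 = 11.125.

10.625, 11.125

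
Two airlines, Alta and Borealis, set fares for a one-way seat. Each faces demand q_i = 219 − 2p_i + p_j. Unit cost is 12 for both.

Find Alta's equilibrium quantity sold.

Alta's profit: π = (p_{Alta} − 12)(219 − 2p_{Alta} + p_{Borealis}).
∂π/∂p_{Alta} = 243 − 4p_{Alta} + p_{Borealis} = 0 ⇒ p_{Alta} = 60.75 + 0.25p_{Borealis}.
Setting p_{Alta} = p_{Borealis} in the reaction function: p_{Alta} = 60.75 + 0.25p_{Alta}, so p_{Alta} = 60.75 / 0.75 = 81.
q_{Alta} = 219 − 2·81 + 81 = 138.

138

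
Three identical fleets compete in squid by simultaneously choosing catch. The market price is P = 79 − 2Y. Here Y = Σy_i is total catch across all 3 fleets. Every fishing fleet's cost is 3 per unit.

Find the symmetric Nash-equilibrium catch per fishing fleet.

9.5

A representative fishing fleet's profit is π_i = y_i(79 − 2Y) − 3y_i, with Y = y_i + Σ_{j≠i} y_j.
First-order condition: 76 − 4y_i − 2Σ_{j≠i} y_j = 0.
Imposing symmetry (y_j = y for all j) turns Σ_{j≠i} y_j into 2y, so 76 = 8y and y = 9.5.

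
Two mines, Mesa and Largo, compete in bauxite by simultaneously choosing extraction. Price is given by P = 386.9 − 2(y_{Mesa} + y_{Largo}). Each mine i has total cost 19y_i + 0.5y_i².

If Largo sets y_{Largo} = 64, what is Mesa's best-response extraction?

Mine Mesa's profit: π = y_{Mesa}(386.9 − 2(y_{Mesa} + y_{Largo})) − 19y_{Mesa} − 0.5y_{Mesa}².
∂π/∂y_{Mesa} = 367.9 − 5y_{Mesa} − 2y_{Largo} = 0, so y_{Mesa} = 73.58 − 0.4y_{Largo}.
At y_{Largo} = 64: y_{Mesa} = 73.58 − 0.4·64 = 47.98.

47.98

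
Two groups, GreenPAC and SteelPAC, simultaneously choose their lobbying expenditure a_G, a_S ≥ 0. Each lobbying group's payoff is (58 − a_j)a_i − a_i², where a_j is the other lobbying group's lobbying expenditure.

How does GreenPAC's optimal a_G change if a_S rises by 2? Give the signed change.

-1

GreenPAC's payoff is (58 − a_S)a_G − a_G².
∂π/∂a_G = 58 − a_S − 2a_G = 0, so a_G = 29 − 0.5a_S.
The reaction-function slope is −0.5, so a 2-unit rise in a_S moves a_G by −0.5 × 2 = −1. GreenPAC's best response falls — the actions are strategic substitutes.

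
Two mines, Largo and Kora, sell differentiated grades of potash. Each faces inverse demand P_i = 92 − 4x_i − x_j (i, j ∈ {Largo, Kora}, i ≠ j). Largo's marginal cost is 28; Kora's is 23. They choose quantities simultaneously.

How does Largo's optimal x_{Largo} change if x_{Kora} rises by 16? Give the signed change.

Mine Largo's profit: π = x_{Largo}(92 − 4x_{Largo} − x_{Kora}) − 28x_{Largo}.
∂π/∂x_{Largo} = 64 − 8x_{Largo} − x_{Kora} = 0 ⇒ x_{Largo} = 8 − 0.125x_{Kora}.
The reaction-function slope is −0.125, so a 16-unit rise in x_{Kora} moves x_{Largo} by −0.125 × 16 = −2. Largo's best response falls — the actions are strategic substitutes.

-2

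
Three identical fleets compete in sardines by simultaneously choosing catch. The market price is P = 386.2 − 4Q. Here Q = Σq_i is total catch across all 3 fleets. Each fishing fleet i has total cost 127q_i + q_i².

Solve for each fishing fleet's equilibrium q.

A representative fishing fleet's profit is π_i = q_i(386.2 − 4Q) − 127q_i − q_i², with Q = q_i + Σ_{j≠i} q_j.
First-order condition: 259.2 − 10q_i − 4Σ_{j≠i} q_j = 0.
In a symmetric equilibrium every fishing fleet chooses the same q, so Σ_{j≠i} q_j = 2q. The condition becomes 259.2 − 18q = 0, giving q = 259.2/18 = 14.4.

14.4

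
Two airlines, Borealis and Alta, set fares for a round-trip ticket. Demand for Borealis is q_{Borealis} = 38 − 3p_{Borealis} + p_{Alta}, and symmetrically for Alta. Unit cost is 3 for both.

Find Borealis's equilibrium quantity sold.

19.2

Borealis's profit: π = (p_{Borealis} − 3)(38 − 3p_{Borealis} + p_{Alta}).
∂π/∂p_{Borealis} = 47 − 6p_{Borealis} + p_{Alta} = 0 ⇒ p_{Borealis} = 47/6 + (1/6)p_{Alta}.
The game is symmetric, so in equilibrium p_{Alta} = p_{Borealis}: the reaction function gives (5/6)p_{Borealis} = 47/6, hence p_{Borealis} = 9.4.
q_{Borealis} = 38 − 3·9.4 + 9.4 = 19.2.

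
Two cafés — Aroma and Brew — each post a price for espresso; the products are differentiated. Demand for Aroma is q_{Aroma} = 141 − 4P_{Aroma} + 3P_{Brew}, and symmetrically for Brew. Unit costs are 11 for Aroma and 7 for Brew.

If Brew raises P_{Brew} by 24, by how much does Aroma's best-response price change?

Aroma's profit: π = (P_{Aroma} − 11)(141 − 4P_{Aroma} + 3P_{Brew}).
∂π/∂P_{Aroma} = 185 − 8P_{Aroma} + 3P_{Brew} = 0 ⇒ P_{Aroma} = 23.125 + 0.375P_{Brew}.
The reaction-function slope is 0.375, so a 24-unit rise in P_{Brew} moves P_{Aroma} by 0.375 × 24 = 9. Aroma's best response rises — the actions are strategic complements.

9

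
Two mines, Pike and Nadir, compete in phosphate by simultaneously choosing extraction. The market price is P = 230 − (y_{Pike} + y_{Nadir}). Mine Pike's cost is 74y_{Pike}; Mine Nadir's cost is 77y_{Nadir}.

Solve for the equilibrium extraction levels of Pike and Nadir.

Mine Pike's profit: π = y_{Pike}(230 − (y_{Pike} + y_{Nadir})) − 74y_{Pike}.
∂π/∂y_{Pike} = 156 − 2y_{Pike} − y_{Nadir} = 0, so y_{Pike} = 78 − 0.5y_{Nadir}.
By the same steps for Nadir: y_{Nadir} = 76.5 − 0.5y_{Pike}.
Solving the two reaction functions simultaneously: (1 − (−0.5)(−0.5))y_{Pike} = 78 − 0.5·76.5, so 0.75y_{Pike} = 39.75 and y_{Pike} = 53.
Then y_{Nadir} = 76.5 − 0.5·53 = 50.

53, 50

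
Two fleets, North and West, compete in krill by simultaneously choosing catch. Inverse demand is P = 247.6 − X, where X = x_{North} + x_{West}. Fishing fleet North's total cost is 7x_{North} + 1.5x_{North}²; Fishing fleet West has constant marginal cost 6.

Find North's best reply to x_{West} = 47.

38.72

Fishing fleet North's profit: π = x_{North}(247.6 − (x_{North} + x_{West})) − 7x_{North} − 1.5x_{North}².
∂π/∂x_{North} = 240.6 − 5x_{North} − x_{West} = 0, so x_{North} = 48.12 − 0.2x_{West}.
At x_{West} = 47: x_{North} = 48.12 − 0.2·47 = 38.72.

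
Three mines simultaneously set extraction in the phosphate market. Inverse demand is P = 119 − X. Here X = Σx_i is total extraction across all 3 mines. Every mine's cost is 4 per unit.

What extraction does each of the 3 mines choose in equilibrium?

A representative mine's profit is π_i = x_i(119 − X) − 4x_i, with X = x_i + Σ_{j≠i} x_j.
First-order condition: 115 − 2x_i − Σ_{j≠i} x_j = 0.
In a symmetric equilibrium every mine chooses the same x, so Σ_{j≠i} x_j = 2x. The condition becomes 115 − 4x = 0, giving x = 115/4 = 28.75.

28.75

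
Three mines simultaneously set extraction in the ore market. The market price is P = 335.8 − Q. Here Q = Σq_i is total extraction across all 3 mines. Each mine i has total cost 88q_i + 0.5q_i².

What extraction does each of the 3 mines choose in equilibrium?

49.56

A representative mine's profit is π_i = q_i(335.8 − Q) − 88q_i − 0.5q_i², with Q = q_i + Σ_{j≠i} q_j.
First-order condition: 247.8 − 3q_i − Σ_{j≠i} q_j = 0.
In a symmetric equilibrium every mine chooses the same q, so Σ_{j≠i} q_j = 2q. The condition becomes 247.8 − 5q = 0, giving q = 247.8/5 = 49.56.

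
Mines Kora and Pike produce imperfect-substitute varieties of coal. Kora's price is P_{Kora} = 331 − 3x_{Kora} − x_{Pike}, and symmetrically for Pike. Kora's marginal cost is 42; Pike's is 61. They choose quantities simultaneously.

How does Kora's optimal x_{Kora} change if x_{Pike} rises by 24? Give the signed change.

Mine Kora's profit: π = x_{Kora}(331 − 3x_{Kora} − x_{Pike}) − 42x_{Kora}.
∂π/∂x_{Kora} = 289 − 6x_{Kora} − x_{Pike} = 0 ⇒ x_{Kora} = 289/6 − (1/6)x_{Pike}.
The reaction-function slope is −1/6, so a 24-unit rise in x_{Pike} moves x_{Kora} by −1/6 × 24 = −4. Kora's best response falls — the actions are strategic substitutes.

-4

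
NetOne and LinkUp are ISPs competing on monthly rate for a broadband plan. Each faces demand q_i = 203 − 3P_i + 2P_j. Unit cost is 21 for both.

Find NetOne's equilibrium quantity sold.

NetOne's profit: π = (P_{NetOne} − 21)(203 − 3P_{NetOne} + 2P_{LinkUp}).
∂π/∂P_{NetOne} = 266 − 6P_{NetOne} + 2P_{LinkUp} = 0 ⇒ P_{NetOne} = 133/3 + (1/3)P_{LinkUp}.
By symmetry P_{LinkUp} = P_{NetOne}; substituting into the reaction function, (2/3)P_{NetOne} = 133/3 and P_{NetOne} = 66.5.
q_{NetOne} = 203 − 3·66.5 + 2·66.5 = 136.5.

136.5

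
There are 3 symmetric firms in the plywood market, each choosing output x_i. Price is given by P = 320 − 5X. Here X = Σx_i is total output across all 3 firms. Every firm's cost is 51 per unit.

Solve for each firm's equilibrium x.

A representative firm's profit is π_i = x_i(320 − 5X) − 51x_i, with X = x_i + Σ_{j≠i} x_j.
First-order condition: 269 − 10x_i − 5Σ_{j≠i} x_j = 0.
With identical firms, set every x_j = x: then 269 − 10x − 10x = 0, i.e. x = 269/20 = 13.45.

13.45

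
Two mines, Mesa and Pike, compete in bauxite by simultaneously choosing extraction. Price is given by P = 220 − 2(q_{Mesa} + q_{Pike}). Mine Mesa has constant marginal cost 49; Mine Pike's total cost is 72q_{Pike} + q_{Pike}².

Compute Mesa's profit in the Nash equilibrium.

Mine Mesa's profit: π = q_{Mesa}(220 − 2(q_{Mesa} + q_{Pike})) − 49q_{Mesa}.
∂π/∂q_{Mesa} = 171 − 4q_{Mesa} − 2q_{Pike} = 0, so q_{Mesa} = 42.75 − 0.5q_{Pike}.
For Pike: ∂π/∂q_{Pike} = 148 − 6q_{Pike} − 2q_{Mesa} = 0 ⇒ q_{Pike} = 74/3 − (1/3)q_{Mesa}.
Plugging q_{Pike} into Mesa's best response: q_{Mesa} = 42.75 − 0.5(74/3 − (1/3)q_{Mesa}) ⇒ (5/6)q_{Mesa} = 365/12, so q_{Mesa} = 36.5.
Then q_{Pike} = 74/3 − (1/3)·36.5 = 12.5.
Price P = 220 − 2·49 = 122.
Mesa's profit: (122 − 49)·36.5 = 2664.5.

2664.5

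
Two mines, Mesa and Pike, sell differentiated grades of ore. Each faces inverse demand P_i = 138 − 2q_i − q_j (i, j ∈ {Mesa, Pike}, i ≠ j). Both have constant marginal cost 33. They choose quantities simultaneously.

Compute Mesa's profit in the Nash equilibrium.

882

Mine Mesa's profit: π = q_{Mesa}(138 − 2q_{Mesa} − q_{Pike}) − 33q_{Mesa}.
∂π/∂q_{Mesa} = 105 − 4q_{Mesa} − q_{Pike} = 0 ⇒ q_{Mesa} = 26.25 − 0.25q_{Pike}.
The game is symmetric, so in equilibrium q_{Pike} = q_{Mesa}: the reaction function gives 1.25q_{Mesa} = 26.25, hence q_{Mesa} = 21.
P_{Mesa} = 138 − 2·21 − 21 = 75.
Profit = (75 − 33)·21 = 882.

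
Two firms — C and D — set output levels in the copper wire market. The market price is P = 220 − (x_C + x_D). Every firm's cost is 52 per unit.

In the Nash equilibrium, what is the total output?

Firm C's profit: π = x_C(220 − (x_C + x_D)) − 52x_C.
∂π/∂x_C = 168 − 2x_C − x_D = 0, so x_C = 84 − 0.5x_D.
By symmetry x_D = x_C; substituting into the reaction function, 1.5x_C = 84 and x_C = 56.
Total output: 56 + 56 = 112.

112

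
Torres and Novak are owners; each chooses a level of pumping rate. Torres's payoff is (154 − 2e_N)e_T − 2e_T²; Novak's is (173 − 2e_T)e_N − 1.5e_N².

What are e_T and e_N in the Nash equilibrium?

14.5, 48

Expanding Torres's payoff: 154e_T − 2e_Ne_T − 2e_T².
∂π/∂e_T = 154 − 2e_N − 4e_T = 0, so e_T = 38.5 − 0.5e_N.
Likewise for Novak: e_N = 173/3 − (2/3)e_T.
Solving the two reaction functions simultaneously: (1 − (−0.5)(−2/3))e_T = 38.5 − 0.5·(173/3), so (2/3)e_T = 29/3 and e_T = 14.5.
Then e_N = 173/3 − (2/3)·14.5 = 48.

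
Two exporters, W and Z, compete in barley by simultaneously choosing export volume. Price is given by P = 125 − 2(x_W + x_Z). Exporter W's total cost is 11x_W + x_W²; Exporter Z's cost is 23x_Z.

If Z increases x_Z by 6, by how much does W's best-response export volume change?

-2

Exporter W's profit: π = x_W(125 − 2(x_W + x_Z)) − 11x_W − x_W².
∂π/∂x_W = 114 − 6x_W − 2x_Z = 0, so x_W = 19 − (1/3)x_Z.
The reaction-function slope is −1/3, so a 6-unit rise in x_Z moves x_W by −1/3 × 6 = −2. W's best response falls — the actions are strategic substitutes.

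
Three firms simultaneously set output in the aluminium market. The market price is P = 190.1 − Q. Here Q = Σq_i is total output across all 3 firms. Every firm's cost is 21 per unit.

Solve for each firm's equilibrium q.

42.275

A representative firm's profit is π_i = q_i(190.1 − Q) − 21q_i, with Q = q_i + Σ_{j≠i} q_j.
First-order condition: 169.1 − 2q_i − Σ_{j≠i} q_j = 0.
Imposing symmetry (q_j = q for all j) turns Σ_{j≠i} q_j into 2q, so 169.1 = 4q and q = 42.275.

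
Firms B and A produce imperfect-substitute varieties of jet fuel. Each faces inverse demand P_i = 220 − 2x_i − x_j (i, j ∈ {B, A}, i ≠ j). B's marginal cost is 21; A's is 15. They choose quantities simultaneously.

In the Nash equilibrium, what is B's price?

99.8

Firm B's profit: π = x_B(220 − 2x_B − x_A) − 21x_B.
∂π/∂x_B = 199 − 4x_B − x_A = 0 ⇒ x_B = 49.75 − 0.25x_A.
Similarly x_A = 51.25 − 0.25x_B.
Solving the two reaction functions simultaneously: (1 − (−0.25)(−0.25))x_B = 49.75 − 0.25·51.25, so 0.9375x_B = 36.9375 and x_B = 39.4.
Then x_A = 51.25 − 0.25·39.4 = 41.4.
P_B = 220 − 2·39.4 − 41.4 = 99.8.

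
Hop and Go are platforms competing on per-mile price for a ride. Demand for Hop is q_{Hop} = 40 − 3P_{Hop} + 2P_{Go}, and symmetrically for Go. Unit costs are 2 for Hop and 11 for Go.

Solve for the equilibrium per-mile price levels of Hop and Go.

13.1875, 16.5625

Hop's profit: π = (P_{Hop} − 2)(40 − 3P_{Hop} + 2P_{Go}).
∂π/∂P_{Hop} = 46 − 6P_{Hop} + 2P_{Go} = 0 ⇒ P_{Hop} = 23/3 + (1/3)P_{Go}.
Similarly P_{Go} = 73/6 + (1/3)P_{Hop}.
Substituting the second reaction function into the first: P_{Hop} = 23/3 + (1/3)(73/6 + (1/3)P_{Hop}), which gives (8/9)P_{Hop} = 211/18 ⇒ P_{Hop} = 13.1875.
Then P_{Go} = 73/6 + (1/3)·13.1875 = 16.5625.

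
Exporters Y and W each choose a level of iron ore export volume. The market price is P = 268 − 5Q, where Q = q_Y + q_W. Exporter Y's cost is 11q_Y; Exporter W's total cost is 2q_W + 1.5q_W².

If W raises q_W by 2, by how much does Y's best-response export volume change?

Exporter Y's profit: π = q_Y(268 − 5(q_Y + q_W)) − 11q_Y.
∂π/∂q_Y = 257 − 10q_Y − 5q_W = 0, so q_Y = 25.7 − 0.5q_W.
The reaction-function slope is −0.5, so a 2-unit rise in q_W moves q_Y by −0.5 × 2 = −1. Y's best response falls — the actions are strategic substitutes.

-1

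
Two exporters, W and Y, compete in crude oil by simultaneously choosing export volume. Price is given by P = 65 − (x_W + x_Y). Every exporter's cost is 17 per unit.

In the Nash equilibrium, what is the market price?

33

Exporter W's profit: π = x_W(65 − (x_W + x_Y)) − 17x_W.
∂π/∂x_W = 48 − 2x_W − x_Y = 0, so x_W = 24 − 0.5x_Y.
By symmetry x_Y = x_W; substituting into the reaction function, 1.5x_W = 24 and x_W = 16.
Equilibrium price: P = 65 − 32 = 33.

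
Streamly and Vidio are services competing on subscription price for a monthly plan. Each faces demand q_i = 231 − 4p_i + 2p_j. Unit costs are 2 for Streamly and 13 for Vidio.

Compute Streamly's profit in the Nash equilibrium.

6177.96

Streamly's profit: π = (p_{Streamly} − 2)(231 − 4p_{Streamly} + 2p_{Vidio}).
∂π/∂p_{Streamly} = 239 − 8p_{Streamly} + 2p_{Vidio} = 0 ⇒ p_{Streamly} = 29.875 + 0.25p_{Vidio}.
Similarly p_{Vidio} = 35.375 + 0.25p_{Streamly}.
Plugging p_{Vidio} into Streamly's best response: p_{Streamly} = 29.875 + 0.25(35.375 + 0.25p_{Streamly}) ⇒ 0.9375p_{Streamly} = 1239/32, so p_{Streamly} = 41.3.
Then p_{Vidio} = 35.375 + 0.25·41.3 = 45.7.
q_{Streamly} = 231 − 4·41.3 + 2·45.7 = 157.2.
Profit = (41.3 − 2)·157.2 = 6177.96.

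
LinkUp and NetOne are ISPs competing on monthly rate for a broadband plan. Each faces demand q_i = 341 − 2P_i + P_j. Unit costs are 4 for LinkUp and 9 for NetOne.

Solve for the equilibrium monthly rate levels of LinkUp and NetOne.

LinkUp's profit: π = (P_{LinkUp} − 4)(341 − 2P_{LinkUp} + P_{NetOne}).
∂π/∂P_{LinkUp} = 349 − 4P_{LinkUp} + P_{NetOne} = 0 ⇒ P_{LinkUp} = 87.25 + 0.25P_{NetOne}.
Similarly P_{NetOne} = 89.75 + 0.25P_{LinkUp}.
Solving the two reaction functions simultaneously: (1 − (0.25)(0.25))P_{LinkUp} = 87.25 + 0.25·89.75, so 0.9375P_{LinkUp} = 109.6875 and P_{LinkUp} = 117.
Then P_{NetOne} = 89.75 + 0.25·117 = 119.

117, 119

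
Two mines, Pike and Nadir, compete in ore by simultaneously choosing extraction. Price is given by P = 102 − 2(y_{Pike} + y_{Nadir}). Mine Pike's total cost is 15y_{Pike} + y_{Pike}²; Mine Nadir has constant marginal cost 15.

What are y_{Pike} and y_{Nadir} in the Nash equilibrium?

Mine Pike's profit: π = y_{Pike}(102 − 2(y_{Pike} + y_{Nadir})) − 15y_{Pike} − y_{Pike}².
∂π/∂y_{Pike} = 87 − 6y_{Pike} − 2y_{Nadir} = 0, so y_{Pike} = 14.5 − (1/3)y_{Nadir}.
For Nadir: ∂π/∂y_{Nadir} = 87 − 4y_{Nadir} − 2y_{Pike} = 0 ⇒ y_{Nadir} = 21.75 − 0.5y_{Pike}.
Solving the two reaction functions simultaneously: (1 − (−1/3)(−0.5))y_{Pike} = 14.5 − (1/3)·21.75, so (5/6)y_{Pike} = 7.25 and y_{Pike} = 8.7.
Then y_{Nadir} = 21.75 − 0.5·8.7 = 17.4.

8.7, 17.4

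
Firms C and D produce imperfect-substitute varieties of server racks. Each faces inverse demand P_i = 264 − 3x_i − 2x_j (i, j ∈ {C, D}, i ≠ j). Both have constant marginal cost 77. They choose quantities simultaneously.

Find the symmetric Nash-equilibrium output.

23.375

Firm C's profit: π = x_C(264 − 3x_C − 2x_D) − 77x_C.
∂π/∂x_C = 187 − 6x_C − 2x_D = 0 ⇒ x_C = 187/6 − (1/3)x_D.
By symmetry x_D = x_C; substituting into the reaction function, (4/3)x_C = 187/6 and x_C = 23.375.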